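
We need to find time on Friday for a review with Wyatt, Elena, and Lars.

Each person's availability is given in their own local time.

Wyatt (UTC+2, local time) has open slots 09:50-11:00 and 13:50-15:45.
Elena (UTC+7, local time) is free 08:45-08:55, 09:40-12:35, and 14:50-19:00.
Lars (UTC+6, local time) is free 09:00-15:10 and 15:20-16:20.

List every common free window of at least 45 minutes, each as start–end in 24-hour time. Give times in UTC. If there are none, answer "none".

Wyatt → UTC: 07:50–09:00, 11:50–13:45.
Elena → UTC: 01:45–01:55, 02:40–05:35, 07:50–12:00.
Lars → UTC: 03:00–09:10, 09:20–10:20.
Wyatt ∩ Elena: 07:50–09:00, 11:50–12:00.
Wyatt ∩ Elena ∩ Lars: 07:50–09:00.
Windows ≥ 45 min: 07:50–09:00.

07:50–09:00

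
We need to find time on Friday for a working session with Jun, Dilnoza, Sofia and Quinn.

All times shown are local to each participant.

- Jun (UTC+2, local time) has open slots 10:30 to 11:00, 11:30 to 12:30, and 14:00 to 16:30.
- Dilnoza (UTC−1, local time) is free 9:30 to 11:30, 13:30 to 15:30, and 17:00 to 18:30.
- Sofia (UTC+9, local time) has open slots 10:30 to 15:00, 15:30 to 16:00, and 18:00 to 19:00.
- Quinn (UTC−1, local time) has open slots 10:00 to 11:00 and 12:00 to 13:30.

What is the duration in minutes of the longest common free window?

Jun → UTC: 08:30–09:00, 09:30–10:30, 12:00–14:30.
Dilnoza → UTC: 10:30–12:30, 14:30–16:30, 18:00–19:30.
Sofia → UTC: 01:30–06:00, 06:30–07:00, 09:00–10:00.
Quinn → UTC: 11:00–12:00, 13:00–14:30.
Jun ∩ Dilnoza: 12:00–12:30.
Jun ∩ Dilnoza ∩ Sofia: (none).
Jun ∩ Dilnoza ∩ Sofia ∩ Quinn: (none).
No common window.

0 minutes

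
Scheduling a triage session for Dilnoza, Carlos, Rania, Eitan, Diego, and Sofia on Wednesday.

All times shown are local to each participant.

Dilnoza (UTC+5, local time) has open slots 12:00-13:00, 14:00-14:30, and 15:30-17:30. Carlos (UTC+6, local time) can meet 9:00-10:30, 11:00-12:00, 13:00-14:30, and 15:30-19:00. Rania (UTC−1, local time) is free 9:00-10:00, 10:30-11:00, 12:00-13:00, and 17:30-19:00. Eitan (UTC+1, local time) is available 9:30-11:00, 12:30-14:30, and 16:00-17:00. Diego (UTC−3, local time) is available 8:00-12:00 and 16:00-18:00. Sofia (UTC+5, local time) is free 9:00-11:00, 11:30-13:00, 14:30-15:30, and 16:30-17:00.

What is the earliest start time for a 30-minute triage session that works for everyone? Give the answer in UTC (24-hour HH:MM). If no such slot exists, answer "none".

11:30

Dilnoza → UTC: 07:00–08:00, 09:00–09:30, 10:30–12:30.
Carlos → UTC: 03:00–04:30, 05:00–06:00, 07:00–08:30, 09:30–13:00.
Rania → UTC: 10:00–11:00, 11:30–12:00, 13:00–14:00, 18:30–20:00.
Eitan → UTC: 08:30–10:00, 11:30–13:30, 15:00–16:00.
Diego → UTC: 11:00–15:00, 19:00–21:00.
Sofia → UTC: 04:00–06:00, 06:30–08:00, 09:30–10:30, 11:30–12:00.
Dilnoza ∩ Carlos: 07:00–08:00, 10:30–12:30.
Dilnoza ∩ Carlos ∩ Rania: 10:30–11:00, 11:30–12:00.
Dilnoza ∩ Carlos ∩ Rania ∩ Eitan: 11:30–12:00.
Dilnoza ∩ Carlos ∩ Rania ∩ Eitan ∩ Diego: 11:30–12:00.
Dilnoza ∩ Carlos ∩ Rania ∩ Eitan ∩ Diego ∩ Sofia: 11:30–12:00.
Windows ≥ 30 min: 11:30–12:00.
Earliest such window starts at 11:30.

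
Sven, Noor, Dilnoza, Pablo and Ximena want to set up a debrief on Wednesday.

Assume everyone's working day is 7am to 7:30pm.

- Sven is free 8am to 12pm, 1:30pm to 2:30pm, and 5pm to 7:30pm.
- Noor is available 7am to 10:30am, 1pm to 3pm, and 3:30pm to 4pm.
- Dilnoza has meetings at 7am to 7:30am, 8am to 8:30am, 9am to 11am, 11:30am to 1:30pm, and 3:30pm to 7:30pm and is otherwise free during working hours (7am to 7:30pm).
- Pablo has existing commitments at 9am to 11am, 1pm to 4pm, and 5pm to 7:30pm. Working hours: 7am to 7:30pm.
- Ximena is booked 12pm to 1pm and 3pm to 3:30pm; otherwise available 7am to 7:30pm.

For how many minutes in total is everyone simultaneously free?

Dilnoza free within 07:00–19:30: 07:30–08:00, 08:30–09:00, 11:00–11:30, 13:30–15:30.
Pablo free within 07:00–19:30: 07:00–09:00, 11:00–13:00, 16:00–17:00.
Ximena free within 07:00–19:30: 07:00–12:00, 13:00–15:00, 15:30–19:30.
Sven ∩ Noor: 08:00–10:30, 13:30–14:30.
Sven ∩ Noor ∩ Dilnoza: 08:30–09:00, 13:30–14:30.
Sven ∩ Noor ∩ Dilnoza ∩ Pablo: 08:30–09:00.
Sven ∩ Noor ∩ Dilnoza ∩ Pablo ∩ Ximena: 08:30–09:00.
Total common minutes: 30.

30 minutes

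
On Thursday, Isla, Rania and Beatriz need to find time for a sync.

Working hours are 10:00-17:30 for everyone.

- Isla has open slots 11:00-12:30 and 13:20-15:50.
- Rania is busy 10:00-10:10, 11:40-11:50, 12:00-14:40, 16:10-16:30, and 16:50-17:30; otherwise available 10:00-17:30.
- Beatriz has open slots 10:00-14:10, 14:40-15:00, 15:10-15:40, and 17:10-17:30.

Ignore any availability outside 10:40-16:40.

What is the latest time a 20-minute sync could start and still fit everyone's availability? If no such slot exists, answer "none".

15:20

Rania free within 10:00–17:30: 10:10–11:40, 11:50–12:00, 14:40–16:10, 16:30–16:50.
Isla ∩ Rania: 11:00–11:40, 11:50–12:00, 14:40–15:50.
Isla ∩ Rania ∩ Beatriz: 11:00–11:40, 11:50–12:00, 14:40–15:00, 15:10–15:40.
Restricted to 10:40–16:40: 11:00–11:40, 11:50–12:00, 14:40–15:00, 15:10–15:40.
Windows ≥ 20 min: 11:00–11:40, 14:40–15:00, 15:10–15:40.
Latest start in the last window 15:10–15:40 is 15:40 − 20 min = 15:20.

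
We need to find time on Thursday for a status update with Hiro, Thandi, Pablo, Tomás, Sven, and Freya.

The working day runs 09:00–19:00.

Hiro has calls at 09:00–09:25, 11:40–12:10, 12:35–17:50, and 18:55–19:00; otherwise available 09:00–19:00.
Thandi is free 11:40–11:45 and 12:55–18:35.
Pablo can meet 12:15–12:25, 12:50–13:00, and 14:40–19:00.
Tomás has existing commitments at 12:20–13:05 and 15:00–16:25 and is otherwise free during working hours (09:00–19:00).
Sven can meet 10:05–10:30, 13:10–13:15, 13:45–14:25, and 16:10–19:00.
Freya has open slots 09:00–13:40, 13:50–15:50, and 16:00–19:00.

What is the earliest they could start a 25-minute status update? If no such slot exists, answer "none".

Hiro free within 09:00–19:00: 09:25–11:40, 12:10–12:35, 17:50–18:55.
Tomás free within 09:00–19:00: 09:00–12:20, 13:05–15:00, 16:25–19:00.
Hiro ∩ Thandi: 17:50–18:35.
Hiro ∩ Thandi ∩ Pablo: 17:50–18:35.
Hiro ∩ Thandi ∩ Pablo ∩ Tomás: 17:50–18:35.
Hiro ∩ Thandi ∩ Pablo ∩ Tomás ∩ Sven: 17:50–18:35.
Hiro ∩ Thandi ∩ Pablo ∩ Tomás ∩ Sven ∩ Freya: 17:50–18:35.
Windows ≥ 25 min: 17:50–18:35.
Earliest such window starts at 17:50.

17:50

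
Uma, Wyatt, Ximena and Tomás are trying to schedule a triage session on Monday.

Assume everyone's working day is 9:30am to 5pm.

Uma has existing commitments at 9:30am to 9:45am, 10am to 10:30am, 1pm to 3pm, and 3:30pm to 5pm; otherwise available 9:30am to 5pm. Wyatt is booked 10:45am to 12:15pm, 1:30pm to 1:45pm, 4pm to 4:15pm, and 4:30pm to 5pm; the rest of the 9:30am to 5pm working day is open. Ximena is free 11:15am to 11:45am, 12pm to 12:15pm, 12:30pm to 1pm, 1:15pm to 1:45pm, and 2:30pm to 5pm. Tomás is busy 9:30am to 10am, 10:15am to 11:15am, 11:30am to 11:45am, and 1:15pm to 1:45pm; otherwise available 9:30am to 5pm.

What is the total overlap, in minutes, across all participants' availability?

Uma free within 09:30–17:00: 09:45–10:00, 10:30–13:00, 15:00–15:30.
Wyatt free within 09:30–17:00: 09:30–10:45, 12:15–13:30, 13:45–16:00, 16:15–16:30.
Tomás free within 09:30–17:00: 10:00–10:15, 11:15–11:30, 11:45–13:15, 13:45–17:00.
Uma ∩ Wyatt: 09:45–10:00, 10:30–10:45, 12:15–13:00, 15:00–15:30.
Uma ∩ Wyatt ∩ Ximena: 12:30–13:00, 15:00–15:30.
Uma ∩ Wyatt ∩ Ximena ∩ Tomás: 12:30–13:00, 15:00–15:30.
Total common minutes: 30 + 30 = 60.

60 minutes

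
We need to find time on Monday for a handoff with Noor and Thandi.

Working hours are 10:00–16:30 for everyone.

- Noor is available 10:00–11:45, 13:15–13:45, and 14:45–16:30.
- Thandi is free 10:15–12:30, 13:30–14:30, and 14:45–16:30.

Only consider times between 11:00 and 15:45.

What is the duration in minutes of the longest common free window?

60 minutes

Noor ∩ Thandi: 10:15–11:45, 13:30–13:45, 14:45–16:30.
Restricted to 11:00–15:45: 11:00–11:45, 13:30–13:45, 14:45–15:45.
Common window lengths: 45, 15, 60 min; longest is 60.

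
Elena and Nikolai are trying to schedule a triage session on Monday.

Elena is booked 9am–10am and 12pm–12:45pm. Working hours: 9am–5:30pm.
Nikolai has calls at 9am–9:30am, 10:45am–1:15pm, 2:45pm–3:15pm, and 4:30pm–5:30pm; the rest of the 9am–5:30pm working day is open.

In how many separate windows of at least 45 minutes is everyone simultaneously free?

3

Elena free within 09:00–17:30: 10:00–12:00, 12:45–17:30.
Nikolai free within 09:00–17:30: 09:30–10:45, 13:15–14:45, 15:15–16:30.
Elena ∩ Nikolai: 10:00–10:45, 13:15–14:45, 15:15–16:30.
Windows ≥ 45 min: 10:00–10:45, 13:15–14:45, 15:15–16:30.
That's 3 windows.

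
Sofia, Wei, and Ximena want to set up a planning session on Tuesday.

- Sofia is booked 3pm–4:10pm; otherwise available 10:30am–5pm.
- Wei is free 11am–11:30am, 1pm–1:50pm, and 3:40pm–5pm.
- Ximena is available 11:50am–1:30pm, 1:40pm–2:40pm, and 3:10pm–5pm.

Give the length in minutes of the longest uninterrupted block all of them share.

Sofia free within 10:30–17:00: 10:30–15:00, 16:10–17:00.
Sofia ∩ Wei: 11:00–11:30, 13:00–13:50, 16:10–17:00.
Sofia ∩ Wei ∩ Ximena: 13:00–13:30, 13:40–13:50, 16:10–17:00.
Common window lengths: 30, 10, 50 min; longest is 50.

50 minutes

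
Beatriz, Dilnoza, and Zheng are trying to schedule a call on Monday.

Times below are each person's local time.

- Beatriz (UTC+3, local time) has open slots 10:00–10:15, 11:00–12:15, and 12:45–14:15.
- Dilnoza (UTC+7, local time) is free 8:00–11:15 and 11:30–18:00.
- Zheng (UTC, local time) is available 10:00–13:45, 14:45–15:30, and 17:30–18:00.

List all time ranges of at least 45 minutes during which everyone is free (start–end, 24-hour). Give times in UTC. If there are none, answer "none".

Beatriz → UTC: 07:00–07:15, 08:00–09:15, 09:45–11:15.
Dilnoza → UTC: 01:00–04:15, 04:30–11:00.
Zheng → UTC: 10:00–13:45, 14:45–15:30, 17:30–18:00.
Beatriz ∩ Dilnoza: 07:00–07:15, 08:00–09:15, 09:45–11:00.
Beatriz ∩ Dilnoza ∩ Zheng: 10:00–11:00.
Windows ≥ 45 min: 10:00–11:00.

10:00–11:00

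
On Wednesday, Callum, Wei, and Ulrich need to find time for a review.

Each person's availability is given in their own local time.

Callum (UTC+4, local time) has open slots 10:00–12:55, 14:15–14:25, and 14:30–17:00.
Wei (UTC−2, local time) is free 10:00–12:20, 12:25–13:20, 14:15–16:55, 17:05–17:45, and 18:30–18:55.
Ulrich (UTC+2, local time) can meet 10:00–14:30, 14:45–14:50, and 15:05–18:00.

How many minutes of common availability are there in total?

Callum → UTC: 06:00–08:55, 10:15–10:25, 10:30–13:00.
Wei → UTC: 12:00–14:20, 14:25–15:20, 16:15–18:55, 19:05–19:45, 20:30–20:55.
Ulrich → UTC: 08:00–12:30, 12:45–12:50, 13:05–16:00.
Callum ∩ Wei: 12:00–13:00.
Callum ∩ Wei ∩ Ulrich: 12:00–12:30, 12:45–12:50.
Total common minutes: 30 + 5 = 35.

35 minutes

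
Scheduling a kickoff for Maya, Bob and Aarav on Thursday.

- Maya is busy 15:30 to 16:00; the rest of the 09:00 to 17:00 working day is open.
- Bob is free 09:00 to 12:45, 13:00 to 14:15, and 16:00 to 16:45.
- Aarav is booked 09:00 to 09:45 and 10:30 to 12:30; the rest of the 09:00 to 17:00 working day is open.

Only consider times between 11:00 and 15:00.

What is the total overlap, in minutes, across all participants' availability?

90 minutes

Maya free within 09:00–17:00: 09:00–15:30, 16:00–17:00.
Aarav free within 09:00–17:00: 09:45–10:30, 12:30–17:00.
Maya ∩ Bob: 09:00–12:45, 13:00–14:15, 16:00–16:45.
Maya ∩ Bob ∩ Aarav: 09:45–10:30, 12:30–12:45, 13:00–14:15, 16:00–16:45.
Restricted to 11:00–15:00: 12:30–12:45, 13:00–14:15.
Total common minutes: 15 + 75 = 90.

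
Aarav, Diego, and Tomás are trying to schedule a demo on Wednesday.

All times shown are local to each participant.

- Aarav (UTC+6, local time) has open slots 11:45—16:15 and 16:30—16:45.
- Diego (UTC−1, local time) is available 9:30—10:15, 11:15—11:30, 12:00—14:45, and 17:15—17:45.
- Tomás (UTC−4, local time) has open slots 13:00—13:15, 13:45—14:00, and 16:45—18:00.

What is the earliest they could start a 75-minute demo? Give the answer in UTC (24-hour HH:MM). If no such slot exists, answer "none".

Aarav → UTC: 05:45–10:15, 10:30–10:45.
Diego → UTC: 10:30–11:15, 12:15–12:30, 13:00–15:45, 18:15–18:45.
Tomás → UTC: 17:00–17:15, 17:45–18:00, 20:45–22:00.
Aarav ∩ Diego: 10:30–10:45.
Aarav ∩ Diego ∩ Tomás: (none).
Windows ≥ 75 min: (none).

none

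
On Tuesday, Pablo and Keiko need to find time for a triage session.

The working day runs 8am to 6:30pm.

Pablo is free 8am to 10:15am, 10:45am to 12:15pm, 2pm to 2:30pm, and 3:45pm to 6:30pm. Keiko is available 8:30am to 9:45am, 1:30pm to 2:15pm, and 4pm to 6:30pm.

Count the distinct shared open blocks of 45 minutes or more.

Pablo ∩ Keiko: 08:30–09:45, 14:00–14:15, 16:00–18:30.
Windows ≥ 45 min: 08:30–09:45, 16:00–18:30.
That's 2 windows.

2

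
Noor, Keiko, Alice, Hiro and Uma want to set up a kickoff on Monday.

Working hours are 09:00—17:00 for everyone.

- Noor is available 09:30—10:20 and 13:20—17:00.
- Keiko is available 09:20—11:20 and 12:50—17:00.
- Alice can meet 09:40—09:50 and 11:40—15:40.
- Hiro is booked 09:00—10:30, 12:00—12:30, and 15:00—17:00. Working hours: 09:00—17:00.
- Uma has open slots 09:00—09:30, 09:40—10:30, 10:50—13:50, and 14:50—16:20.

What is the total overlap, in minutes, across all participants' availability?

Hiro free within 09:00–17:00: 10:30–12:00, 12:30–15:00.
Noor ∩ Keiko: 09:30–10:20, 13:20–17:00.
Noor ∩ Keiko ∩ Alice: 09:40–09:50, 13:20–15:40.
Noor ∩ Keiko ∩ Alice ∩ Hiro: 13:20–15:00.
Noor ∩ Keiko ∩ Alice ∩ Hiro ∩ Uma: 13:20–13:50, 14:50–15:00.
Total common minutes: 30 + 10 = 40.

40 minutes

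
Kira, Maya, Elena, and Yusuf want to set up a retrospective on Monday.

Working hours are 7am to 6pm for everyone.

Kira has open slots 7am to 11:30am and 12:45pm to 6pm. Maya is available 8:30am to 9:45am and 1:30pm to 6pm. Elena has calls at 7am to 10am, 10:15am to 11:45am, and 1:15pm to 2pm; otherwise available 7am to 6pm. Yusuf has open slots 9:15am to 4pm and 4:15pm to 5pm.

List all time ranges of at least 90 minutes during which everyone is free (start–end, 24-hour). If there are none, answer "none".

14:00–16:00

Elena free within 07:00–18:00: 10:00–10:15, 11:45–13:15, 14:00–18:00.
Kira ∩ Maya: 08:30–09:45, 13:30–18:00.
Kira ∩ Maya ∩ Elena: 14:00–18:00.
Kira ∩ Maya ∩ Elena ∩ Yusuf: 14:00–16:00, 16:15–17:00.
Windows ≥ 90 min: 14:00–16:00.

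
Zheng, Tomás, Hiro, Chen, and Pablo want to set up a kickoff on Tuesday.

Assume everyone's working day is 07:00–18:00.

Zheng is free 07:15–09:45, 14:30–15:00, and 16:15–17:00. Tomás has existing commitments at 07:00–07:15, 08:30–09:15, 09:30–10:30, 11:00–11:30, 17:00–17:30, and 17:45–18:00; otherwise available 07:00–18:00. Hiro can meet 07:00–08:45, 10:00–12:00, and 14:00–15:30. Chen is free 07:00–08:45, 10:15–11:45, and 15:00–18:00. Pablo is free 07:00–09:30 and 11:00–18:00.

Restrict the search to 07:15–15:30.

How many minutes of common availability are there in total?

Tomás free within 07:00–18:00: 07:15–08:30, 09:15–09:30, 10:30–11:00, 11:30–17:00, 17:30–17:45.
Zheng ∩ Tomás: 07:15–08:30, 09:15–09:30, 14:30–15:00, 16:15–17:00.
Zheng ∩ Tomás ∩ Hiro: 07:15–08:30, 14:30–15:00.
Zheng ∩ Tomás ∩ Hiro ∩ Chen: 07:15–08:30.
Zheng ∩ Tomás ∩ Hiro ∩ Chen ∩ Pablo: 07:15–08:30.
Restricted to 07:15–15:30: 07:15–08:30.
Total common minutes: 75.

75 minutes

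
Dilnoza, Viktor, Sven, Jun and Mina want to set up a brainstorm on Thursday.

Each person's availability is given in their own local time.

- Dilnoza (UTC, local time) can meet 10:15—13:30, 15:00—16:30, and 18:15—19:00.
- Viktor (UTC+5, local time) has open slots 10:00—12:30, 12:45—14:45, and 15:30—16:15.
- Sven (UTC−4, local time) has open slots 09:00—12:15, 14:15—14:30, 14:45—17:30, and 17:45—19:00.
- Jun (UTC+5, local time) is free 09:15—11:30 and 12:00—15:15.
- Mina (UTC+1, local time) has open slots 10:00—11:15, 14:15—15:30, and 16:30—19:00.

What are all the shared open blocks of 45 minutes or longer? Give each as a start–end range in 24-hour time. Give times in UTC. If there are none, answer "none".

Dilnoza → UTC: 10:15–13:30, 15:00–16:30, 18:15–19:00.
Viktor → UTC: 05:00–07:30, 07:45–09:45, 10:30–11:15.
Sven → UTC: 13:00–16:15, 18:15–18:30, 18:45–21:30, 21:45–23:00.
Jun → UTC: 04:15–06:30, 07:00–10:15.
Mina → UTC: 09:00–10:15, 13:15–14:30, 15:30–18:00.
Dilnoza ∩ Viktor: 10:30–11:15.
Dilnoza ∩ Viktor ∩ Sven: (none).
Dilnoza ∩ Viktor ∩ Sven ∩ Jun: (none).
Dilnoza ∩ Viktor ∩ Sven ∩ Jun ∩ Mina: (none).
Windows ≥ 45 min: (none).

none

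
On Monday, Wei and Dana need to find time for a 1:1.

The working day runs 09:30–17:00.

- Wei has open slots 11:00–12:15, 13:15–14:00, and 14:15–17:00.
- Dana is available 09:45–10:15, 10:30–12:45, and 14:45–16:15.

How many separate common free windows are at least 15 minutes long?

2

Wei ∩ Dana: 11:00–12:15, 14:45–16:15.
Windows ≥ 15 min: 11:00–12:15, 14:45–16:15.
That's 2 windows.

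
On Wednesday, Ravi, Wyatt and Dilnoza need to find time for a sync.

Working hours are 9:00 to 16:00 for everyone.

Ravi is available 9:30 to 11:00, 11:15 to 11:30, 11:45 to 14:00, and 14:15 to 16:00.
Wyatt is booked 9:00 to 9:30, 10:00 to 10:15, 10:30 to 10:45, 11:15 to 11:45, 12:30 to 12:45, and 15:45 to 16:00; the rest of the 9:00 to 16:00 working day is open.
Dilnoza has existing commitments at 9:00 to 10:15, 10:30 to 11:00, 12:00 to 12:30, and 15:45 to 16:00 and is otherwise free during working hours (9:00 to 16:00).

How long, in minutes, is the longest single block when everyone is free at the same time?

90 minutes

Wyatt free within 09:00–16:00: 09:30–10:00, 10:15–10:30, 10:45–11:15, 11:45–12:30, 12:45–15:45.
Dilnoza free within 09:00–16:00: 10:15–10:30, 11:00–12:00, 12:30–15:45.
Ravi ∩ Wyatt: 09:30–10:00, 10:15–10:30, 10:45–11:00, 11:45–12:30, 12:45–14:00, 14:15–15:45.
Ravi ∩ Wyatt ∩ Dilnoza: 10:15–10:30, 11:45–12:00, 12:45–14:00, 14:15–15:45.
Common window lengths: 15, 15, 75, 90 min; longest is 90.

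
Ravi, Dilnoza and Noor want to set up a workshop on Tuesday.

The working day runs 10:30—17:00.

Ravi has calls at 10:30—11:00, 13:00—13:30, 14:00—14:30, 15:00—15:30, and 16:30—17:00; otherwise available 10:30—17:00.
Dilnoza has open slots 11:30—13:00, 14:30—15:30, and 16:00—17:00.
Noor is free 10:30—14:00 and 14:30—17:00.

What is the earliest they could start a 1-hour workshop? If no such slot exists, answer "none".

Ravi free within 10:30–17:00: 11:00–13:00, 13:30–14:00, 14:30–15:00, 15:30–16:30.
Ravi ∩ Dilnoza: 11:30–13:00, 14:30–15:00, 16:00–16:30.
Ravi ∩ Dilnoza ∩ Noor: 11:30–13:00, 14:30–15:00, 16:00–16:30.
Windows ≥ 60 min: 11:30–13:00.
Earliest such window starts at 11:30.

11:30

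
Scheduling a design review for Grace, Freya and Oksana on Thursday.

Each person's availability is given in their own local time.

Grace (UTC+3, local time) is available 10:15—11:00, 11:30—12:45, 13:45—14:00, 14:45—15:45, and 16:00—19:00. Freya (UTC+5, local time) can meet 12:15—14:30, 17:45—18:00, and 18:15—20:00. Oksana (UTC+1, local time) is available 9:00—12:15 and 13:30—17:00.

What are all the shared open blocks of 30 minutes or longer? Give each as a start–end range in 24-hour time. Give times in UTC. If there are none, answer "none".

08:30–09:30, 13:15–15:00

Grace → UTC: 07:15–08:00, 08:30–09:45, 10:45–11:00, 11:45–12:45, 13:00–16:00.
Freya → UTC: 07:15–09:30, 12:45–13:00, 13:15–15:00.
Oksana → UTC: 08:00–11:15, 12:30–16:00.
Grace ∩ Freya: 07:15–08:00, 08:30–09:30, 13:15–15:00.
Grace ∩ Freya ∩ Oksana: 08:30–09:30, 13:15–15:00.
Windows ≥ 30 min: 08:30–09:30, 13:15–15:00.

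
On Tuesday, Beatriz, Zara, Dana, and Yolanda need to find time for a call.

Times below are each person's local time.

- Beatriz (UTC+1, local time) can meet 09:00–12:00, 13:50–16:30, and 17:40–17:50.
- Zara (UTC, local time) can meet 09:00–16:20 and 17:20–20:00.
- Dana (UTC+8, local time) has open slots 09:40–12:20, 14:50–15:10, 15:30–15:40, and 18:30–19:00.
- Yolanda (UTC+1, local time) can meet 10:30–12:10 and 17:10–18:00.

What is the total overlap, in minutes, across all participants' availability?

30 minutes

Beatriz → UTC: 08:00–11:00, 12:50–15:30, 16:40–16:50.
Zara → UTC: 09:00–16:20, 17:20–20:00.
Dana → UTC: 01:40–04:20, 06:50–07:10, 07:30–07:40, 10:30–11:00.
Yolanda → UTC: 09:30–11:10, 16:10–17:00.
Beatriz ∩ Zara: 09:00–11:00, 12:50–15:30.
Beatriz ∩ Zara ∩ Dana: 10:30–11:00.
Beatriz ∩ Zara ∩ Dana ∩ Yolanda: 10:30–11:00.
Total common minutes: 30.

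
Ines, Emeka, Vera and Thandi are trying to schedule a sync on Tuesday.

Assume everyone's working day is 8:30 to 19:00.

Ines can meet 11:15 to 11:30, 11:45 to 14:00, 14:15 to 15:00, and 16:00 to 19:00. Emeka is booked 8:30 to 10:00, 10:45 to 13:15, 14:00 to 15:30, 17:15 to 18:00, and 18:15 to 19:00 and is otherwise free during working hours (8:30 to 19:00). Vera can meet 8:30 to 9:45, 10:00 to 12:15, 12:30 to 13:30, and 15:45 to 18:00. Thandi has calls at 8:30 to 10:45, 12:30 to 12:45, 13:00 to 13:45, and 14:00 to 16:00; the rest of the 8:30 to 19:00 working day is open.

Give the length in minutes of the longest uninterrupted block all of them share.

75 minutes

Emeka free within 08:30–19:00: 10:00–10:45, 13:15–14:00, 15:30–17:15, 18:00–18:15.
Thandi free within 08:30–19:00: 10:45–12:30, 12:45–13:00, 13:45–14:00, 16:00–19:00.
Ines ∩ Emeka: 13:15–14:00, 16:00–17:15, 18:00–18:15.
Ines ∩ Emeka ∩ Vera: 13:15–13:30, 16:00–17:15.
Ines ∩ Emeka ∩ Vera ∩ Thandi: 16:00–17:15.
Single common window of 75 minutes.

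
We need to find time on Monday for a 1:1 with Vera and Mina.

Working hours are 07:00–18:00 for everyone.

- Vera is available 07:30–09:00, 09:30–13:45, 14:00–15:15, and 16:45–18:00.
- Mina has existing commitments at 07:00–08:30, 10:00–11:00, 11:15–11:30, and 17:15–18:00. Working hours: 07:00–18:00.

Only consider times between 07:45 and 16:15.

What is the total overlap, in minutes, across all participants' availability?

285 minutes

Mina free within 07:00–18:00: 08:30–10:00, 11:00–11:15, 11:30–17:15.
Vera ∩ Mina: 08:30–09:00, 09:30–10:00, 11:00–11:15, 11:30–13:45, 14:00–15:15, 16:45–17:15.
Restricted to 07:45–16:15: 08:30–09:00, 09:30–10:00, 11:00–11:15, 11:30–13:45, 14:00–15:15.
Total common minutes: 30 + 30 + 15 + 135 + 75 = 285.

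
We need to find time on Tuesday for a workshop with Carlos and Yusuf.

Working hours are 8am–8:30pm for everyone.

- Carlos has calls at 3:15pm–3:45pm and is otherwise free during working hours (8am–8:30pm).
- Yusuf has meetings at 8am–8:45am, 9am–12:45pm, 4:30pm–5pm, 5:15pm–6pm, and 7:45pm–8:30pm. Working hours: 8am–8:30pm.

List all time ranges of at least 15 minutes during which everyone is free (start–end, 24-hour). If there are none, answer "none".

Carlos free within 08:00–20:30: 08:00–15:15, 15:45–20:30.
Yusuf free within 08:00–20:30: 08:45–09:00, 12:45–16:30, 17:00–17:15, 18:00–19:45.
Carlos ∩ Yusuf: 08:45–09:00, 12:45–15:15, 15:45–16:30, 17:00–17:15, 18:00–19:45.
Windows ≥ 15 min: 08:45–09:00, 12:45–15:15, 15:45–16:30, 17:00–17:15, 18:00–19:45.

08:45–09:00, 12:45–15:15, 15:45–16:30, 17:00–17:15, 18:00–19:45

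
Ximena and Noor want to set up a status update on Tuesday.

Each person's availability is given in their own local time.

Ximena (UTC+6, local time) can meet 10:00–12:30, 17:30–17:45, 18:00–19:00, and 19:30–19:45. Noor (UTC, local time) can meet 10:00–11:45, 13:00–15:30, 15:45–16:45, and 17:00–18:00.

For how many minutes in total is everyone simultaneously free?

30 minutes

Ximena → UTC: 04:00–06:30, 11:30–11:45, 12:00–13:00, 13:30–13:45.
Noor → UTC: 10:00–11:45, 13:00–15:30, 15:45–16:45, 17:00–18:00.
Ximena ∩ Noor: 11:30–11:45, 13:30–13:45.
Total common minutes: 15 + 15 = 30.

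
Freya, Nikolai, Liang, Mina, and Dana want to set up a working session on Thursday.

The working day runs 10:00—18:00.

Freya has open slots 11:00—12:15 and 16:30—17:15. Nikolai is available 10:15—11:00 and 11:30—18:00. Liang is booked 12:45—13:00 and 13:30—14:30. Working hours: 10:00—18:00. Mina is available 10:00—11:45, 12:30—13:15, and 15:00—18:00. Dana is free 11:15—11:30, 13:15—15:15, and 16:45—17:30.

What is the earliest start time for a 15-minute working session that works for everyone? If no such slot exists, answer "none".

16:45

Liang free within 10:00–18:00: 10:00–12:45, 13:00–13:30, 14:30–18:00.
Freya ∩ Nikolai: 11:30–12:15, 16:30–17:15.
Freya ∩ Nikolai ∩ Liang: 11:30–12:15, 16:30–17:15.
Freya ∩ Nikolai ∩ Liang ∩ Mina: 11:30–11:45, 16:30–17:15.
Freya ∩ Nikolai ∩ Liang ∩ Mina ∩ Dana: 16:45–17:15.
Windows ≥ 15 min: 16:45–17:15.
Earliest such window starts at 16:45.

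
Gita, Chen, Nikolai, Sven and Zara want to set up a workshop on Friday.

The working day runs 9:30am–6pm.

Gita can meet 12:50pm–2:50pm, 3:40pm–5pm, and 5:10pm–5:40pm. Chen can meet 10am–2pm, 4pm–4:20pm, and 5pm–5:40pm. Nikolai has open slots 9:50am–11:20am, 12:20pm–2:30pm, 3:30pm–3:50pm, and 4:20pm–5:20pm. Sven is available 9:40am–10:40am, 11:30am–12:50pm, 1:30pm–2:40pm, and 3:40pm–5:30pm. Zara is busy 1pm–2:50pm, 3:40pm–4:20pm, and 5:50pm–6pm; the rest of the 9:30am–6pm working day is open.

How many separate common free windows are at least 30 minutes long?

Zara free within 09:30–18:00: 09:30–13:00, 14:50–15:40, 16:20–17:50.
Gita ∩ Chen: 12:50–14:00, 16:00–16:20, 17:10–17:40.
Gita ∩ Chen ∩ Nikolai: 12:50–14:00, 17:10–17:20.
Gita ∩ Chen ∩ Nikolai ∩ Sven: 13:30–14:00, 17:10–17:20.
Gita ∩ Chen ∩ Nikolai ∩ Sven ∩ Zara: 17:10–17:20.
Windows ≥ 30 min: (none).
That's 0 windows.

0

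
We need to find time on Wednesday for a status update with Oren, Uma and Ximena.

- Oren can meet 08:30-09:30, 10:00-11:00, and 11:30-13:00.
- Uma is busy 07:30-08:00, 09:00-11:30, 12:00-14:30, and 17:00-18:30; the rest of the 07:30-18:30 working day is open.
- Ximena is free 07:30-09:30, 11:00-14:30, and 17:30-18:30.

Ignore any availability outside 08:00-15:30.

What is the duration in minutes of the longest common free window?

Uma free within 07:30–18:30: 08:00–09:00, 11:30–12:00, 14:30–17:00.
Oren ∩ Uma: 08:30–09:00, 11:30–12:00.
Oren ∩ Uma ∩ Ximena: 08:30–09:00, 11:30–12:00.
Restricted to 08:00–15:30: 08:30–09:00, 11:30–12:00.
Common window lengths: 30, 30 min; longest is 30.

30 minutes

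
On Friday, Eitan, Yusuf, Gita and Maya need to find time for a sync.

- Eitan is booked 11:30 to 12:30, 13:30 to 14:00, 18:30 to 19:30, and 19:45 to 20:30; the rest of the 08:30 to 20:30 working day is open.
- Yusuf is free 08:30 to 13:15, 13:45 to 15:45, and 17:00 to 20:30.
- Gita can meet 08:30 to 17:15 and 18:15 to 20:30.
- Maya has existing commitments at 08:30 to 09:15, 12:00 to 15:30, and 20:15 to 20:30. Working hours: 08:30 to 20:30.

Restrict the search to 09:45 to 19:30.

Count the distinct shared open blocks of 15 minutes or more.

4

Eitan free within 08:30–20:30: 08:30–11:30, 12:30–13:30, 14:00–18:30, 19:30–19:45.
Maya free within 08:30–20:30: 09:15–12:00, 15:30–20:15.
Eitan ∩ Yusuf: 08:30–11:30, 12:30–13:15, 14:00–15:45, 17:00–18:30, 19:30–19:45.
Eitan ∩ Yusuf ∩ Gita: 08:30–11:30, 12:30–13:15, 14:00–15:45, 17:00–17:15, 18:15–18:30, 19:30–19:45.
Eitan ∩ Yusuf ∩ Gita ∩ Maya: 09:15–11:30, 15:30–15:45, 17:00–17:15, 18:15–18:30, 19:30–19:45.
Restricted to 09:45–19:30: 09:45–11:30, 15:30–15:45, 17:00–17:15, 18:15–18:30.
Windows ≥ 15 min: 09:45–11:30, 15:30–15:45, 17:00–17:15, 18:15–18:30.
That's 4 windows.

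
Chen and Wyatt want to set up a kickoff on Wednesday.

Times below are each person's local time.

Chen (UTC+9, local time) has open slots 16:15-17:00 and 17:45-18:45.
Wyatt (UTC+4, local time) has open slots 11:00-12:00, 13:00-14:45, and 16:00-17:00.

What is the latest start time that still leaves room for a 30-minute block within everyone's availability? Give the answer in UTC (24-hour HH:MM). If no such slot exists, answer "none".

09:15

Chen → UTC: 07:15–08:00, 08:45–09:45.
Wyatt → UTC: 07:00–08:00, 09:00–10:45, 12:00–13:00.
Chen ∩ Wyatt: 07:15–08:00, 09:00–09:45.
Windows ≥ 30 min: 07:15–08:00, 09:00–09:45.
Latest start in the last window 09:00–09:45 is 09:45 − 30 min = 09:15.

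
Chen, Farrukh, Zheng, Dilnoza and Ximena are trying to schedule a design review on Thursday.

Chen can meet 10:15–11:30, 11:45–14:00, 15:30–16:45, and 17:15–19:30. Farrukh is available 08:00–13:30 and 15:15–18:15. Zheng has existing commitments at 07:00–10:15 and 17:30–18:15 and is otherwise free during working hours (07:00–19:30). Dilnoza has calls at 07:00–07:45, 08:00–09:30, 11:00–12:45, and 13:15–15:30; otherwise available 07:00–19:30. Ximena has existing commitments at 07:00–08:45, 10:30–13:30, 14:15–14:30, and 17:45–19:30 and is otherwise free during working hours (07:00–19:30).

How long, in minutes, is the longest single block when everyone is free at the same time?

75 minutes

Zheng free within 07:00–19:30: 10:15–17:30, 18:15–19:30.
Dilnoza free within 07:00–19:30: 07:45–08:00, 09:30–11:00, 12:45–13:15, 15:30–19:30.
Ximena free within 07:00–19:30: 08:45–10:30, 13:30–14:15, 14:30–17:45.
Chen ∩ Farrukh: 10:15–11:30, 11:45–13:30, 15:30–16:45, 17:15–18:15.
Chen ∩ Farrukh ∩ Zheng: 10:15–11:30, 11:45–13:30, 15:30–16:45, 17:15–17:30.
Chen ∩ Farrukh ∩ Zheng ∩ Dilnoza: 10:15–11:00, 12:45–13:15, 15:30–16:45, 17:15–17:30.
Chen ∩ Farrukh ∩ Zheng ∩ Dilnoza ∩ Ximena: 10:15–10:30, 15:30–16:45, 17:15–17:30.
Common window lengths: 15, 75, 15 min; longest is 75.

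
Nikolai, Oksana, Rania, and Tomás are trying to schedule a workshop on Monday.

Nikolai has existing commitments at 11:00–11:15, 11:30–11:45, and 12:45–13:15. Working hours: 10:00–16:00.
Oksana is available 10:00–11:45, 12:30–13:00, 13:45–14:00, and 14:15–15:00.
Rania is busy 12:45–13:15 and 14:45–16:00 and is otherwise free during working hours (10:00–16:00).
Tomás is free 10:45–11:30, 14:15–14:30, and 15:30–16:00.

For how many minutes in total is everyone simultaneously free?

45 minutes

Nikolai free within 10:00–16:00: 10:00–11:00, 11:15–11:30, 11:45–12:45, 13:15–16:00.
Rania free within 10:00–16:00: 10:00–12:45, 13:15–14:45.
Nikolai ∩ Oksana: 10:00–11:00, 11:15–11:30, 12:30–12:45, 13:45–14:00, 14:15–15:00.
Nikolai ∩ Oksana ∩ Rania: 10:00–11:00, 11:15–11:30, 12:30–12:45, 13:45–14:00, 14:15–14:45.
Nikolai ∩ Oksana ∩ Rania ∩ Tomás: 10:45–11:00, 11:15–11:30, 14:15–14:30.
Total common minutes: 15 + 15 + 15 = 45.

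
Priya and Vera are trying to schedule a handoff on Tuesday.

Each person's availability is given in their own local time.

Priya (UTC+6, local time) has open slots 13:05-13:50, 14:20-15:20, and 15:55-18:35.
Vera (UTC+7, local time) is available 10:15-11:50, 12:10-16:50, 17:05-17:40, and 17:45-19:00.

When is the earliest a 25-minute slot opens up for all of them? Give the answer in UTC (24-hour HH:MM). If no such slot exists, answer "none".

07:05

Priya → UTC: 07:05–07:50, 08:20–09:20, 09:55–12:35.
Vera → UTC: 03:15–04:50, 05:10–09:50, 10:05–10:40, 10:45–12:00.
Priya ∩ Vera: 07:05–07:50, 08:20–09:20, 10:05–10:40, 10:45–12:00.
Windows ≥ 25 min: 07:05–07:50, 08:20–09:20, 10:05–10:40, 10:45–12:00.
Earliest such window starts at 07:05.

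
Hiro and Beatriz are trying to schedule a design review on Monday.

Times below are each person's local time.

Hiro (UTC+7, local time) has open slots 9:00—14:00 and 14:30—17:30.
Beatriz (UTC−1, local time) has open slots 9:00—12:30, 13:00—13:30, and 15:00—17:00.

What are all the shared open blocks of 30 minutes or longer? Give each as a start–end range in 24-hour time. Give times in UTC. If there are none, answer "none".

10:00–10:30

Hiro → UTC: 02:00–07:00, 07:30–10:30.
Beatriz → UTC: 10:00–13:30, 14:00–14:30, 16:00–18:00.
Hiro ∩ Beatriz: 10:00–10:30.
Windows ≥ 30 min: 10:00–10:30.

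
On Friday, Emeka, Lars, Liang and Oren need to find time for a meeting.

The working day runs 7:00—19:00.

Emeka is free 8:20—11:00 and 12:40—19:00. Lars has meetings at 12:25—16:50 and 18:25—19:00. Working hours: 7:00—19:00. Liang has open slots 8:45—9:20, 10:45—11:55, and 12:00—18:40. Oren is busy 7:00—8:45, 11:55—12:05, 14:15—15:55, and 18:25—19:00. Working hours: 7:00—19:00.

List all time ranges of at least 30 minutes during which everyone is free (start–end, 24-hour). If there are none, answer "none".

Lars free within 07:00–19:00: 07:00–12:25, 16:50–18:25.
Oren free within 07:00–19:00: 08:45–11:55, 12:05–14:15, 15:55–18:25.
Emeka ∩ Lars: 08:20–11:00, 16:50–18:25.
Emeka ∩ Lars ∩ Liang: 08:45–09:20, 10:45–11:00, 16:50–18:25.
Emeka ∩ Lars ∩ Liang ∩ Oren: 08:45–09:20, 10:45–11:00, 16:50–18:25.
Windows ≥ 30 min: 08:45–09:20, 16:50–18:25.

08:45–09:20, 16:50–18:25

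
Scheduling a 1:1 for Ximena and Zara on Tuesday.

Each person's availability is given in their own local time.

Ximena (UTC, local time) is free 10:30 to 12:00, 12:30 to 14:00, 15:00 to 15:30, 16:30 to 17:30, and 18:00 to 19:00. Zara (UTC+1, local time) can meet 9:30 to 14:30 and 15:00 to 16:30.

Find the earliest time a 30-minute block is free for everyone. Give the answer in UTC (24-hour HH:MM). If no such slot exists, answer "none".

Ximena → UTC: 10:30–12:00, 12:30–14:00, 15:00–15:30, 16:30–17:30, 18:00–19:00.
Zara → UTC: 08:30–13:30, 14:00–15:30.
Ximena ∩ Zara: 10:30–12:00, 12:30–13:30, 15:00–15:30.
Windows ≥ 30 min: 10:30–12:00, 12:30–13:30, 15:00–15:30.
Earliest such window starts at 10:30.

10:30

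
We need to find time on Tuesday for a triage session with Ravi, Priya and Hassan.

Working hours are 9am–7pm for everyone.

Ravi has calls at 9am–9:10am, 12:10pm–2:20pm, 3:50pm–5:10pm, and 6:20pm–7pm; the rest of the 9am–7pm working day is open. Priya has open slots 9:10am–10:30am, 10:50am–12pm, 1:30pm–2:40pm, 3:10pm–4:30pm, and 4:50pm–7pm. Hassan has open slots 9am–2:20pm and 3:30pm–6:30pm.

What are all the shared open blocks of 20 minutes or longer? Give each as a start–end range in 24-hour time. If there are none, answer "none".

09:10–10:30, 10:50–12:00, 15:30–15:50, 17:10–18:20

Ravi free within 09:00–19:00: 09:10–12:10, 14:20–15:50, 17:10–18:20.
Ravi ∩ Priya: 09:10–10:30, 10:50–12:00, 14:20–14:40, 15:10–15:50, 17:10–18:20.
Ravi ∩ Priya ∩ Hassan: 09:10–10:30, 10:50–12:00, 15:30–15:50, 17:10–18:20.
Windows ≥ 20 min: 09:10–10:30, 10:50–12:00, 15:30–15:50, 17:10–18:20.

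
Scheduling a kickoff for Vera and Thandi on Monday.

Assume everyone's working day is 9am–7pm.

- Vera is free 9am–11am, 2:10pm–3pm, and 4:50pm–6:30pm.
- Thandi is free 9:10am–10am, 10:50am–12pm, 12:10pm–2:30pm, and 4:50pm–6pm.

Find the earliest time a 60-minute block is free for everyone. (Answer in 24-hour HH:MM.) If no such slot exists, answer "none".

Vera ∩ Thandi: 09:10–10:00, 10:50–11:00, 14:10–14:30, 16:50–18:00.
Windows ≥ 60 min: 16:50–18:00.
Earliest such window starts at 16:50.

16:50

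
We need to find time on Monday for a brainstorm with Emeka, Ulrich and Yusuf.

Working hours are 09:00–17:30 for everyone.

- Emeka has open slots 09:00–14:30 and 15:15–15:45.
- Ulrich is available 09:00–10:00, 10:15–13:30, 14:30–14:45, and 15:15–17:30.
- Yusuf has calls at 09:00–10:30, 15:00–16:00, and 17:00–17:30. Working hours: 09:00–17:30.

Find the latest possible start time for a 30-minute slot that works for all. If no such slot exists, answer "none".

Yusuf free within 09:00–17:30: 10:30–15:00, 16:00–17:00.
Emeka ∩ Ulrich: 09:00–10:00, 10:15–13:30, 15:15–15:45.
Emeka ∩ Ulrich ∩ Yusuf: 10:30–13:30.
Windows ≥ 30 min: 10:30–13:30.
Latest start in the last window 10:30–13:30 is 13:30 − 30 min = 13:00.

13:00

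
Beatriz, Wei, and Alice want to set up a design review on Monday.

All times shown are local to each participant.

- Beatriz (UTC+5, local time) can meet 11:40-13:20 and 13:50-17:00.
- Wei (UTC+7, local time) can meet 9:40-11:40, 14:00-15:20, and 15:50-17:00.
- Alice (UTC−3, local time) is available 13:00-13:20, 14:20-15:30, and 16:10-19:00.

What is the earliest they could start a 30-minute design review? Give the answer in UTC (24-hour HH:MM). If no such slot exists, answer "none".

Beatriz → UTC: 06:40–08:20, 08:50–12:00.
Wei → UTC: 02:40–04:40, 07:00–08:20, 08:50–10:00.
Alice → UTC: 16:00–16:20, 17:20–18:30, 19:10–22:00.
Beatriz ∩ Wei: 07:00–08:20, 08:50–10:00.
Beatriz ∩ Wei ∩ Alice: (none).
Windows ≥ 30 min: (none).

none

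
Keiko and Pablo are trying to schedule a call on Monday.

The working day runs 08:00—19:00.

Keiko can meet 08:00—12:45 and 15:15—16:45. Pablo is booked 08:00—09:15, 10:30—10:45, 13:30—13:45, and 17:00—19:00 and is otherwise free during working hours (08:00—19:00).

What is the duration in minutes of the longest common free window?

Pablo free within 08:00–19:00: 09:15–10:30, 10:45–13:30, 13:45–17:00.
Keiko ∩ Pablo: 09:15–10:30, 10:45–12:45, 15:15–16:45.
Common window lengths: 75, 120, 90 min; longest is 120.

120 minutes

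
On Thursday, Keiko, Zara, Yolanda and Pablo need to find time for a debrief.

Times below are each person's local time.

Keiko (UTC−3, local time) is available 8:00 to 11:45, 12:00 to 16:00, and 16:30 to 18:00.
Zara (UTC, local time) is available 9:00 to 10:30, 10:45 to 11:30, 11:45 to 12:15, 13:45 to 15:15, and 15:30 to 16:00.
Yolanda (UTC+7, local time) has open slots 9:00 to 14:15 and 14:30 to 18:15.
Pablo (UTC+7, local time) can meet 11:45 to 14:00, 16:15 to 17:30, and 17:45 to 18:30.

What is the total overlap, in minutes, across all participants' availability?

15 minutes

Keiko → UTC: 11:00–14:45, 15:00–19:00, 19:30–21:00.
Zara → UTC: 09:00–10:30, 10:45–11:30, 11:45–12:15, 13:45–15:15, 15:30–16:00.
Yolanda → UTC: 02:00–07:15, 07:30–11:15.
Pablo → UTC: 04:45–07:00, 09:15–10:30, 10:45–11:30.
Keiko ∩ Zara: 11:00–11:30, 11:45–12:15, 13:45–14:45, 15:00–15:15, 15:30–16:00.
Keiko ∩ Zara ∩ Yolanda: 11:00–11:15.
Keiko ∩ Zara ∩ Yolanda ∩ Pablo: 11:00–11:15.
Total common minutes: 15.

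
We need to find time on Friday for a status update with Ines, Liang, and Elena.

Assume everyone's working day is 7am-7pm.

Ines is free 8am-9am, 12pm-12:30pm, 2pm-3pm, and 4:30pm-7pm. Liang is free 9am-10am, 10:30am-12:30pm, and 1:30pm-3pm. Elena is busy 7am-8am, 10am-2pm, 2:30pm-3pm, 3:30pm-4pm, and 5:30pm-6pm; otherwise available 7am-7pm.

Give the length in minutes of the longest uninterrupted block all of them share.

30 minutes

Elena free within 07:00–19:00: 08:00–10:00, 14:00–14:30, 15:00–15:30, 16:00–17:30, 18:00–19:00.
Ines ∩ Liang: 12:00–12:30, 14:00–15:00.
Ines ∩ Liang ∩ Elena: 14:00–14:30.
Single common window of 30 minutes.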